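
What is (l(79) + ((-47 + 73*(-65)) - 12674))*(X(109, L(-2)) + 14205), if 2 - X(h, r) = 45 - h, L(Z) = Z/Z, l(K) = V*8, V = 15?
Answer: -247544766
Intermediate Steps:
l(K) = 120 (l(K) = 15*8 = 120)
L(Z) = 1
X(h, r) = -43 + h (X(h, r) = 2 - (45 - h) = 2 + (-45 + h) = -43 + h)
(l(79) + ((-47 + 73*(-65)) - 12674))*(X(109, L(-2)) + 14205) = (120 + ((-47 + 73*(-65)) - 12674))*((-43 + 109) + 14205) = (120 + ((-47 - 4745) - 12674))*(66 + 14205) = (120 + (-4792 - 12674))*14271 = (120 - 17466)*14271 = -17346*14271 = -247544766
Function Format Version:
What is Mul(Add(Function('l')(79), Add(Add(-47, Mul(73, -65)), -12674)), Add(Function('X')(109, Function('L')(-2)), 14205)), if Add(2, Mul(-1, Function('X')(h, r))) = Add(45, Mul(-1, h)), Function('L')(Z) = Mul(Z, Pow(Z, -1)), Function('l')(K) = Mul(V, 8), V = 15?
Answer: -247544766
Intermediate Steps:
Function('l')(K) = 120 (Function('l')(K) = Mul(15, 8) = 120)
Function('L')(Z) = 1
Function('X')(h, r) = Add(-43, h) (Function('X')(h, r) = Add(2, Mul(-1, Add(45, Mul(-1, h)))) = Add(2, Add(-45, h)) = Add(-43, h))
Mul(Add(Function('l')(79), Add(Add(-47, Mul(73, -65)), -12674)), Add(Function('X')(109, Function('L')(-2)), 14205)) = Mul(Add(120, Add(Add(-47, Mul(73, -65)), -12674)), Add(Add(-43, 109), 14205)) = Mul(Add(120, Add(Add(-47, -4745), -12674)), Add(66, 14205)) = Mul(Add(120, Add(-4792, -12674)), 14271) = Mul(Add(120, -17466), 14271) = Mul(-17346, 14271) = -247544766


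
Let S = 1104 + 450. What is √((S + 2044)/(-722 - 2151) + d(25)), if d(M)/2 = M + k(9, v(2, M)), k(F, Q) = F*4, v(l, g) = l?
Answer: 2*√1474359/221 ≈ 10.989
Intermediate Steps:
S = 1554
k(F, Q) = 4*F
d(M) = 72 + 2*M (d(M) = 2*(M + 4*9) = 2*(M + 36) = 2*(36 + M) = 72 + 2*M)
√((S + 2044)/(-722 - 2151) + d(25)) = √((1554 + 2044)/(-722 - 2151) + (72 + 2*25)) = √(3598/(-2873) + (72 + 50)) = √(3598*(-1/2873) + 122) = √(-3598/2873 + 122) = √(346908/2873) = 2*√1474359/221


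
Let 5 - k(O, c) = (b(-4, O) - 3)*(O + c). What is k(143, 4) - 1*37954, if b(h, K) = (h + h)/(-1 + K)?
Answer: -2662480/71 ≈ -37500.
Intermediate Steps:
b(h, K) = 2*h/(-1 + K) (b(h, K) = (2*h)/(-1 + K) = 2*h/(-1 + K))
k(O, c) = 5 - (-3 - 8/(-1 + O))*(O + c) (k(O, c) = 5 - (2*(-4)/(-1 + O) - 3)*(O + c) = 5 - (-8/(-1 + O) - 3)*(O + c) = 5 - (-3 - 8/(-1 + O))*(O + c))
k(143, 4) - 1*37954 = (8*143 + 8*4 + (-1 + 143)*(5 + 3*143 + 3*4))/(-1 + 143) - 1*37954 = (1144 + 32 + 142*(5 + 429 + 12))/142 - 37954 = (1144 + 32 + 142*446)/142 - 37954 = (1144 + 32 + 63332)/142 - 37954 = (1/142)*64508 - 37954 = 32254/71 - 37954 = -2662480/71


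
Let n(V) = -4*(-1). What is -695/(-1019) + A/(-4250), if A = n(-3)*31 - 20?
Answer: 1423887/2165375 ≈ 0.65757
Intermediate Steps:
n(V) = 4
A = 104 (A = 4*31 - 20 = 124 - 20 = 104)
-695/(-1019) + A/(-4250) = -695/(-1019) + 104/(-4250) = -695*(-1/1019) + 104*(-1/4250) = 695/1019 - 52/2125 = 1423887/2165375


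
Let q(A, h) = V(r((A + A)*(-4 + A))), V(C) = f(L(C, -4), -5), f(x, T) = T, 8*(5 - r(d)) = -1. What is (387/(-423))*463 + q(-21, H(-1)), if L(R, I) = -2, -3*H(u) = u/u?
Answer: -20144/47 ≈ -428.60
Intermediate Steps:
H(u) = -⅓ (H(u) = -u/(3*u) = -⅓*1 = -⅓)
r(d) = 41/8 (r(d) = 5 - ⅛*(-1) = 5 + ⅛ = 41/8)
V(C) = -5
q(A, h) = -5
(387/(-423))*463 + q(-21, H(-1)) = (387/(-423))*463 - 5 = (387*(-1/423))*463 - 5 = -43/47*463 - 5 = -19909/47 - 5 = -20144/47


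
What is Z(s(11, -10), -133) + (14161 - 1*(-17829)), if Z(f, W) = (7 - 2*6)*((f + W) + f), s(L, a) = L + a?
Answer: 32645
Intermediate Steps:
Z(f, W) = -10*f - 5*W (Z(f, W) = (7 - 12)*((W + f) + f) = -5*(W + 2*f) = -10*f - 5*W)
Z(s(11, -10), -133) + (14161 - 1*(-17829)) = (-10*(11 - 10) - 5*(-133)) + (14161 - 1*(-17829)) = (-10*1 + 665) + (14161 + 17829) = (-10 + 665) + 31990 = 655 + 31990 = 32645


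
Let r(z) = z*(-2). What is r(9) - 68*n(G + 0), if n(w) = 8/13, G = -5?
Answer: -778/13 ≈ -59.846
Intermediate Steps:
r(z) = -2*z
n(w) = 8/13 (n(w) = 8*(1/13) = 8/13)
r(9) - 68*n(G + 0) = -2*9 - 68*8/13 = -18 - 544/13 = -778/13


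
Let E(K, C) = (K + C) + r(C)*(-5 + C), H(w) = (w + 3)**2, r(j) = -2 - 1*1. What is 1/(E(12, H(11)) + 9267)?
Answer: 1/8902 ≈ 0.00011233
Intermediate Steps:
r(j) = -3 (r(j) = -2 - 1 = -3)
H(w) = (3 + w)**2
E(K, C) = 15 + K - 2*C (E(K, C) = (K + C) - 3*(-5 + C) = (C + K) + (15 - 3*C) = 15 + K - 2*C)
1/(E(12, H(11)) + 9267) = 1/((15 + 12 - 2*(3 + 11)**2) + 9267) = 1/((15 + 12 - 2*14**2) + 9267) = 1/((15 + 12 - 2*196) + 9267) = 1/((15 + 12 - 392) + 9267) = 1/(-365 + 9267) = 1/8902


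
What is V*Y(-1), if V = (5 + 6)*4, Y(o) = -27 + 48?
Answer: 924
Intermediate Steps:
Y(o) = 21
V = 44 (V = 11*4 = 44)
V*Y(-1) = 44*21 = 924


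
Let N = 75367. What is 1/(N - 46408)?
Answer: 1/28959 ≈ 3.4532e-5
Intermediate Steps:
1/(N - 46408) = 1/(75367 - 46408) = 1/28959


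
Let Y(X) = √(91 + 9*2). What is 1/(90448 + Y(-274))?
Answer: 90448/8180840595 - √109/8180840595 ≈ 1.1055e-5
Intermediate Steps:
Y(X) = √109 (Y(X) = √(91 + 18) = √109)
1/(90448 + Y(-274)) = 1/(90448 + √109)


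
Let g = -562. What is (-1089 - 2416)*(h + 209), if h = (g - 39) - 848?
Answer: 4346200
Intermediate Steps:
h = -1449 (h = (-562 - 39) - 848 = -601 - 848 = -1449)
(-1089 - 2416)*(h + 209) = (-1089 - 2416)*(-1449 + 209) = -3505*(-1240) = 4346200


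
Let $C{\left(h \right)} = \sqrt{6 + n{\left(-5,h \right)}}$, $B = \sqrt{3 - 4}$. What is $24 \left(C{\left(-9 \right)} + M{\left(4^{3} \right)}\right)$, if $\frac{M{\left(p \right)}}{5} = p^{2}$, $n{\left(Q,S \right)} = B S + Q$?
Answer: $491520 + 24 \sqrt{1 - 9 i} \approx 4.9157 \cdot 10^{5} - 48.166 i$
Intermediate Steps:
$B = i$ ($B = \sqrt{-1} = i \approx 1.0 i$)
$n{\left(Q,S \right)} = Q + i S$ ($n{\left(Q,S \right)} = i S + Q = Q + i S$)
$M{\left(p \right)} = 5 p^{2}$
$C{\left(h \right)} = \sqrt{1 + i h}$ ($C{\left(h \right)} = \sqrt{6 + \left(-5 + i h\right)} = \sqrt{1 + i h}$)
$24 \left(C{\left(-9 \right)} + M{\left(4^{3} \right)}\right) = 24 \left(\sqrt{1 + i \left(-9\right)} + 5 \left(4^{3}\right)^{2}\right) = 24 \left(\sqrt{1 - 9 i} + 5 \cdot 64^{2}\right) = 24 \left(\sqrt{1 - 9 i} + 5 \cdot 4096\right) = 24 \left(\sqrt{1 - 9 i} + 20480\right) = 24 \left(20480 + \sqrt{1 - 9 i}\right) = 491520 + 24 \sqrt{1 - 9 i}$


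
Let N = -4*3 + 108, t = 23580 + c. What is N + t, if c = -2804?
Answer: 20872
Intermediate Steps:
t = 20776 (t = 23580 - 2804 = 20776)
N = 96 (N = -12 + 108 = 96)
N + t = 96 + 20776 = 20872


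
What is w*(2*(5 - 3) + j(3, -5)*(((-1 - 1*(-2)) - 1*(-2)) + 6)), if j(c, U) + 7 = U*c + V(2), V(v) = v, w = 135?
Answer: -23760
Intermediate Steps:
j(c, U) = -5 + U*c (j(c, U) = -7 + (U*c + 2) = -7 + (2 + U*c) = -5 + U*c)
w*(2*(5 - 3) + j(3, -5)*(((-1 - 1*(-2)) - 1*(-2)) + 6)) = 135*(2*(5 - 3) + (-5 - 5*3)*(((-1 - 1*(-2)) - 1*(-2)) + 6)) = 135*(2*2 + (-5 - 15)*(((-1 + 2) + 2) + 6)) = 135*(4 - 20*((1 + 2) + 6)) = 135*(4 - 20*(3 + 6)) = 135*(4 - 20*9) = 135*(4 - 180) = 135*(-176) = -23760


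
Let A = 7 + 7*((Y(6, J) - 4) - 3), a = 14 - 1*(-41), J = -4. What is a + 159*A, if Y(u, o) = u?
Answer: 55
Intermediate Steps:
a = 55 (a = 14 + 41 = 55)
A = 0 (A = 7 + 7*((6 - 4) - 3) = 7 + 7*(2 - 3) = 7 + 7*(-1) = 7 - 7 = 0)
a + 159*A = 55 + 159*0 = 55 + 0 = 55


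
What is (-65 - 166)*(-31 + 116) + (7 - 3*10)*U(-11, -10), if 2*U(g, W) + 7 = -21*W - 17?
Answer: -21774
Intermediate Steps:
U(g, W) = -12 - 21*W/2 (U(g, W) = -7/2 + (-21*W - 17)/2 = -7/2 + (-17 - 21*W)/2 = -7/2 + (-17/2 - 21*W/2) = -12 - 21*W/2)
(-65 - 166)*(-31 + 116) + (7 - 3*10)*U(-11, -10) = (-65 - 166)*(-31 + 116) + (7 - 3*10)*(-12 - 21/2*(-10)) = -231*85 + (7 - 30)*(-12 + 105) = -19635 - 23*93 = -19635 - 2139 = -21774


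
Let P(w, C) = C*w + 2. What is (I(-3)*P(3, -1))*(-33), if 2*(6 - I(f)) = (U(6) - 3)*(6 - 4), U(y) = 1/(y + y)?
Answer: 1177/4 ≈ 294.25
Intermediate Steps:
U(y) = 1/(2*y)
I(f) = 107/12 (I(f) = 6 - ((1/2)/6 - 3)*(6 - 4)/2 = 6 - ((1/2)*(1/6) - 3)*2/2 = 6 - (1/12 - 3)*2/2 = 6 - (-35)*2/24 = 6 - 1/2*(-35/6) = 6 + 35/12 = 107/12)
P(w, C) = 2 + C*w
(I(-3)*P(3, -1))*(-33) = (107*(2 - 1*3)/12)*(-33) = (107*(2 - 3)/12)*(-33) = ((107/12)*(-1))*(-33) = -107/12*(-33) = 1177/4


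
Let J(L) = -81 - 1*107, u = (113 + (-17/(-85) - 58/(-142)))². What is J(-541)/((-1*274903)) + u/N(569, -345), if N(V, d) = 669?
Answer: 9514259585189/493133430525 ≈ 19.293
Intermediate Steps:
u = 1626589561/126025 (u = (113 + (-17*(-1/85) - 58*(-1/142)))² = (113 + (⅕ + 29/71))² = (113 + 216/355)² = (40331/355)² = 1626589561/126025 ≈ 12907.)
J(L) = -188 (J(L) = -81 - 107 = -188)
J(-541)/((-1*274903)) + u/N(569, -345) = -188/((-1*274903)) + (1626589561/126025)/669 = -188/(-274903) + (1626589561/126025)*(1/669) = -188*(-1/274903) + 1626589561/84310725 = 4/5849 + 1626589561/84310725 = 9514259585189/493133430525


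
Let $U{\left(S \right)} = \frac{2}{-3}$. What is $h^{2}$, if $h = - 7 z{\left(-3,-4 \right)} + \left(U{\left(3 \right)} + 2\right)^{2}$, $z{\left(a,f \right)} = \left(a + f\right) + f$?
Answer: $\frac{502681}{81} \approx 6205.9$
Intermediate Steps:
$z{\left(a,f \right)} = a + 2 f$
$U{\left(S \right)} = - \frac{2}{3}$ ($U{\left(S \right)} = 2 \left(- \frac{1}{3}\right) = - \frac{2}{3}$)
$h = \frac{709}{9}$ ($h = - 7 \left(-3 + 2 \left(-4\right)\right) + \left(- \frac{2}{3} + 2\right)^{2} = - 7 \left(-3 - 8\right) + \left(\frac{4}{3}\right)^{2} = \left(-7\right) \left(-11\right) + \frac{16}{9} = 77 + \frac{16}{9} = \frac{709}{9} \approx 78.778$)
$h^{2} = \left(\frac{709}{9}\right)^{2} = \frac{502681}{81}$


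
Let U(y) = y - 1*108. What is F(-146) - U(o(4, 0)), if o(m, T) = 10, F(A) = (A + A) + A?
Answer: -340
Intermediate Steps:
F(A) = 3*A (F(A) = 2*A + A = 3*A)
U(y) = -108 + y (U(y) = y - 108 = -108 + y)
F(-146) - U(o(4, 0)) = 3*(-146) - (-108 + 10) = -438 - 1*(-98) = -438 + 98 = -340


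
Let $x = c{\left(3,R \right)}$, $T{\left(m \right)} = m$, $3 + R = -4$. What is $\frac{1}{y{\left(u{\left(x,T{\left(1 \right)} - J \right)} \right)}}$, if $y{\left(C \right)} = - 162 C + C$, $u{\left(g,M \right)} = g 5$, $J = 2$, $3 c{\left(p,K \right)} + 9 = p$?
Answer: $\frac{1}{1610} \approx 0.00062112$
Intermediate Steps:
$R = -7$ ($R = -3 - 4 = -7$)
$c{\left(p,K \right)} = -3 + \frac{p}{3}$
$x = -2$ ($x = -3 + \frac{1}{3} \cdot 3 = -3 + 1 = -2$)
$u{\left(g,M \right)} = 5 g$
$y{\left(C \right)} = - 161 C$
$\frac{1}{y{\left(u{\left(x,T{\left(1 \right)} - J \right)} \right)}} = \frac{1}{\left(-161\right) 5 \left(-2\right)} = \frac{1}{\left(-161\right) \left(-10\right)} = \frac{1}{1610}$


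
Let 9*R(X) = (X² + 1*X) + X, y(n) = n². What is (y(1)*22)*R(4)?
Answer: 176/3 ≈ 58.667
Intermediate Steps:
R(X) = X²/9 + 2*X/9 (R(X) = ((X² + 1*X) + X)/9 = ((X² + X) + X)/9 = ((X + X²) + X)/9 = (X² + 2*X)/9 = X²/9 + 2*X/9)
(y(1)*22)*R(4) = (1²*22)*((⅑)*4*(2 + 4)) = (1*22)*((⅑)*4*6) = 22*(8/3) = 176/3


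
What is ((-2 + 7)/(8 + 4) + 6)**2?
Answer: 5929/144 ≈ 41.174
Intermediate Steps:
((-2 + 7)/(8 + 4) + 6)**2 = (5/12 + 6)**2 = (77/12)**2 = 5929/144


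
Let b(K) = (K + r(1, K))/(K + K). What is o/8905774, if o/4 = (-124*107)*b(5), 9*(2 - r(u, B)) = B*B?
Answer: -504184/200379915 ≈ -0.0025161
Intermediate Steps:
r(u, B) = 2 - B²/9 (r(u, B) = 2 - B*B/9 = 2 - B²/9)
b(K) = (2 + K - K²/9)/(2*K) (b(K) = (K + (2 - K²/9))/(K + K) = (2 + K - K²/9)/((2*K)) = (2 + K - K²/9)*(1/(2*K)) = (2 + K - K²/9)/(2*K))
o = -1008368/45 (o = 4*((-124*107)*(½ + 1/5 - 1/18*5)) = 4*(-13268*(½ + ⅕ - 5/18)) = 4*(-13268*19/45) = 4*(-252092/45) = -1008368/45 ≈ -22408.)
o/8905774 = -1008368/45/8905774 = -1008368/45*1/8905774 = -504184/200379915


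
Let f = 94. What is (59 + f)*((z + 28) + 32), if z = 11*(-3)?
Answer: 4131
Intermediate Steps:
z = -33
(59 + f)*((z + 28) + 32) = (59 + 94)*((-33 + 28) + 32) = 153*(-5 + 32) = 153*27 = 4131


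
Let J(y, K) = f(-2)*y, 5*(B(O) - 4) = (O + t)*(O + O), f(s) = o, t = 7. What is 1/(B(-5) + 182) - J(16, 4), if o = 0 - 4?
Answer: 11649/182 ≈ 64.005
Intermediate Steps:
o = -4
f(s) = -4
B(O) = 4 + 2*O*(7 + O)/5 (B(O) = 4 + ((O + 7)*(O + O))/5 = 4 + ((7 + O)*(2*O))/5 = 4 + (2*O*(7 + O))/5 = 4 + 2*O*(7 + O)/5)
J(y, K) = -4*y
1/(B(-5) + 182) - J(16, 4) = 1/((4 + (⅖)*(-5)² + (14/5)*(-5)) + 182) - (-4)*16 = 1/((4 + (⅖)*25 - 14) + 182) - 1*(-64) = 1/((4 + 10 - 14) + 182) + 64 = 1/(0 + 182) + 64 = 1/182 + 64 = 11649/182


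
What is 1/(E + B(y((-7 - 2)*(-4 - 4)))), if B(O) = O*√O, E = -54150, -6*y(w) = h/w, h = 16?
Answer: -1065834450/57714935467501 + 81*I*√3/57714935467501 ≈ -1.8467e-5 + 2.4308e-12*I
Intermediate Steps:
y(w) = -8/(3*w)
B(O) = O^(3/2)
1/(E + B(y((-7 - 2)*(-4 - 4)))) = 1/(-54150 + (-8*1/((-7 - 2)*(-4 - 4))/3)^(3/2)) = 1/(-54150 + (-8/(3*((-9*(-8)))))^(3/2)) = 1/(-54150 + (-8/3/72)^(3/2)) = 1/(-54150 + (-8/3*1/72)^(3/2)) = 1/(-54150 + (-1/27)^(3/2)) = 1/(-54150 - I*√3/243)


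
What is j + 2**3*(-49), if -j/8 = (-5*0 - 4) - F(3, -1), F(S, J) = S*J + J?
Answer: -392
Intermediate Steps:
F(S, J) = J + J*S (F(S, J) = J*S + J = J + J*S)
j = 0 (j = -8*((-5*0 - 4) - (-1)*(1 + 3)) = -8*((0 - 4) - (-1)*4) = -8*(-4 - 1*(-4)) = -8*(-4 + 4) = -8*0 = 0)
j + 2**3*(-49) = 0 + 2**3*(-49) = 0 + 8*(-49) = 0 - 392 = -392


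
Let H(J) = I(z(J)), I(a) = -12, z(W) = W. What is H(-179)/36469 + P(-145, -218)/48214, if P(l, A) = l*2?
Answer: -5577289/879158183 ≈ -0.0063439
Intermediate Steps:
P(l, A) = 2*l
H(J) = -12
H(-179)/36469 + P(-145, -218)/48214 = -12/36469 + (2*(-145))/48214 = -12*1/36469 - 290*1/48214 = -12/36469 - 145/24107 = -5577289/879158183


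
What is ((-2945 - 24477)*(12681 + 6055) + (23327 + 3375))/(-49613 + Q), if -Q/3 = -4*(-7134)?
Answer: 513751890/135221 ≈ 3799.4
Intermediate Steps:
Q = -85608 (Q = -(-12)*(-7134) = -3*28536 = -85608)
((-2945 - 24477)*(12681 + 6055) + (23327 + 3375))/(-49613 + Q) = ((-2945 - 24477)*(12681 + 6055) + (23327 + 3375))/(-49613 - 85608) = (-27422*18736 + 26702)/(-135221) = (-513778592 + 26702)*(-1/135221) = -513751890*(-1/135221) = 513751890/135221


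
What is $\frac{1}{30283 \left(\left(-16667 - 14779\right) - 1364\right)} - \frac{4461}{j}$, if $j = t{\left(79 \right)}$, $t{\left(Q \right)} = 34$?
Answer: $- \frac{65182113398}{496792615} \approx -131.21$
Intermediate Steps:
$j = 34$
$\frac{1}{30283 \left(\left(-16667 - 14779\right) - 1364\right)} - \frac{4461}{j} = \frac{1}{30283 \left(\left(-16667 - 14779\right) - 1364\right)} - \frac{4461}{34} = \frac{1}{30283 \left(-31446 - 1364\right)} - \frac{4461}{34} = \frac{1}{30283 \left(-32810\right)} - \frac{4461}{34} = \frac{1}{30283} \left(- \frac{1}{32810}\right) - \frac{4461}{34} = - \frac{1}{993585230} - \frac{4461}{34} = - \frac{65182113398}{496792615}$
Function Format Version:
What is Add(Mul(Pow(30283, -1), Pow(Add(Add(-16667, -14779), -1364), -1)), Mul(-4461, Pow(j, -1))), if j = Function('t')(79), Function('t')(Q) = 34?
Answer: Rational(-65182113398, 496792615) ≈ -131.21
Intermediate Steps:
j = 34
Add(Mul(Pow(30283, -1), Pow(Add(Add(-16667, -14779), -1364), -1)), Mul(-4461, Pow(j, -1))) = Add(Mul(Pow(30283, -1), Pow(Add(Add(-16667, -14779), -1364), -1)), Mul(-4461, Pow(34, -1))) = Add(Mul(Rational(1, 30283), Pow(Add(-31446, -1364), -1)), Mul(-4461, Rational(1, 34))) = Add(Mul(Rational(1, 30283), Pow(-32810, -1)), Rational(-4461, 34)) = Add(Mul(Rational(1, 30283), Rational(-1, 32810)), Rational(-4461, 34)) = Add(Rational(-1, 993585230), Rational(-4461, 34)) = Rational(-65182113398, 496792615)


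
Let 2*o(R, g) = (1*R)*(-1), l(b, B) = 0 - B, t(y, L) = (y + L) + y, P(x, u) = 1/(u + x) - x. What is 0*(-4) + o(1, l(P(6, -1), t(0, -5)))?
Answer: -1/2 ≈ -0.50000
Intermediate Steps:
t(y, L) = L + 2*y (t(y, L) = (L + y) + y = L + 2*y)
l(b, B) = -B
o(R, g) = -R/2 (o(R, g) = ((1*R)*(-1))/2 = (R*(-1))/2 = (-R)/2 = -R/2)
0*(-4) + o(1, l(P(6, -1), t(0, -5))) = 0*(-4) - 1/2*1 = 0 - 1/2 = -1/2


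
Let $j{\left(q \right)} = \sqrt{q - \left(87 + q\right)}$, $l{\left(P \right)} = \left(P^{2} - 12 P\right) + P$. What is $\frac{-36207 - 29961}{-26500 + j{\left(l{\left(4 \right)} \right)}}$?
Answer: $\frac{1753452000}{702250087} + \frac{66168 i \sqrt{87}}{702250087} \approx 2.4969 + 0.00087885 i$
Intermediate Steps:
$l{\left(P \right)} = P^{2} - 11 P$
$j{\left(q \right)} = i \sqrt{87}$ ($j{\left(q \right)} = \sqrt{-87} = i \sqrt{87}$)
$\frac{-36207 - 29961}{-26500 + j{\left(l{\left(4 \right)} \right)}} = \frac{-36207 - 29961}{-26500 + i \sqrt{87}} = - \frac{66168}{-26500 + i \sqrt{87}}$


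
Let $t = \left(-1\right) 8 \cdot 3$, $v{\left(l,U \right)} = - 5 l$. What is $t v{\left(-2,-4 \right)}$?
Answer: $-240$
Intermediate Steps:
$t = -24$ ($t = \left(-8\right) 3 = -24$)
$t v{\left(-2,-4 \right)} = - 24 \left(\left(-5\right) \left(-2\right)\right) = \left(-24\right) 10 = -240$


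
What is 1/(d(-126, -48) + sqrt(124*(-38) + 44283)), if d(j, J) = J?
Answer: 48/37267 + sqrt(39571)/37267 ≈ 0.0066258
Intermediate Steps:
1/(d(-126, -48) + sqrt(124*(-38) + 44283)) = 1/(-48 + sqrt(124*(-38) + 44283)) = 1/(-48 + sqrt(-4712 + 44283)) = 1/(-48 + sqrt(39571))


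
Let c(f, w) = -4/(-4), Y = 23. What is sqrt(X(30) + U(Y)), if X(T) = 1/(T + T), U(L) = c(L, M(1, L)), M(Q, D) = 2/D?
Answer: sqrt(915)/30 ≈ 1.0083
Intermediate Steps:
c(f, w) = 1 (c(f, w) = -4*(-1/4) = 1)
U(L) = 1
X(T) = 1/(2*T)
sqrt(X(30) + U(Y)) = sqrt((1/2)/30 + 1) = sqrt((1/2)*(1/30) + 1) = sqrt(1/60 + 1) = sqrt(61/60) = sqrt(915)/30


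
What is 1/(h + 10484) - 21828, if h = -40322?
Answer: -651303865/29838 ≈ -21828.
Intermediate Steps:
1/(h + 10484) - 21828 = 1/(-40322 + 10484) - 21828 = 1/(-29838) - 21828 = -1/29838 - 21828 = -651303865/29838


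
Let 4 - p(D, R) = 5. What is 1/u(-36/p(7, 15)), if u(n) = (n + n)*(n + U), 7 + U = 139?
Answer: 1/12096 ≈ 8.2672e-5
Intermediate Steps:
U = 132 (U = -7 + 139 = 132)
p(D, R) = -1 (p(D, R) = 4 - 1*5 = 4 - 5 = -1)
u(n) = 2*n*(132 + n) (u(n) = (n + n)*(n + 132) = (2*n)*(132 + n) = 2*n*(132 + n))
1/u(-36/p(7, 15)) = 1/(2*(-36/(-1))*(132 - 36/(-1))) = 1/(2*(-36*(-1))*(132 - 36*(-1))) = 1/(2*36*(132 + 36)) = 1/(2*36*168) = 1/12096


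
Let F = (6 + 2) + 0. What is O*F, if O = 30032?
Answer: 240256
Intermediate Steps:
F = 8 (F = 8 + 0 = 8)
O*F = 30032*8 = 240256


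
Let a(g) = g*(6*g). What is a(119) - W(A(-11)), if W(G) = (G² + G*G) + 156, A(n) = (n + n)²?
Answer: -383702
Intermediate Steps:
A(n) = 4*n² (A(n) = (2*n)² = 4*n²)
W(G) = 156 + 2*G² (W(G) = (G² + G²) + 156 = 2*G² + 156 = 156 + 2*G²)
a(g) = 6*g²
a(119) - W(A(-11)) = 6*119² - (156 + 2*(4*(-11)²)²) = 6*14161 - (156 + 2*(4*121)²) = 84966 - (156 + 2*484²) = 84966 - (156 + 2*234256) = 84966 - (156 + 468512) = 84966 - 1*468668 = 84966 - 468668 = -383702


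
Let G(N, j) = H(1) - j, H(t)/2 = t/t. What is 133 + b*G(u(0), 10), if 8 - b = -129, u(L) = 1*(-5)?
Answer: -963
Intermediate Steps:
H(t) = 2 (H(t) = 2*(t/t) = 2*1 = 2)
u(L) = -5
G(N, j) = 2 - j
b = 137 (b = 8 - 1*(-129) = 8 + 129 = 137)
133 + b*G(u(0), 10) = 133 + 137*(2 - 1*10) = 133 + 137*(2 - 10) = 133 + 137*(-8) = 133 - 1096 = -963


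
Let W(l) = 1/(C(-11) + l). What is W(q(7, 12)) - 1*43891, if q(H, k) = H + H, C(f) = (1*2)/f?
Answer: -6671421/152 ≈ -43891.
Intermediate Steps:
C(f) = 2/f
q(H, k) = 2*H
W(l) = 1/(-2/11 + l) (W(l) = 1/(2/(-11) + l) = 1/(2*(-1/11) + l) = 1/(-2/11 + l))
W(q(7, 12)) - 1*43891 = 11/(-2 + 11*(2*7)) - 1*43891 = 11/(-2 + 11*14) - 43891 = 11/(-2 + 154) - 43891 = 11/152 - 43891 = -6671421/152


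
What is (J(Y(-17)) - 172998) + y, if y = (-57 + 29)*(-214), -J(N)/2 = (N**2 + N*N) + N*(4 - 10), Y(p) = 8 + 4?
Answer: -167438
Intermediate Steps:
Y(p) = 12
J(N) = -4*N**2 + 12*N (J(N) = -2*((N**2 + N*N) + N*(4 - 10)) = -2*((N**2 + N**2) + N*(-6)) = -2*(2*N**2 - 6*N) = -2*(-6*N + 2*N**2) = -4*N**2 + 12*N)
y = 5992 (y = -28*(-214) = 5992)
(J(Y(-17)) - 172998) + y = (4*12*(3 - 1*12) - 172998) + 5992 = (4*12*(3 - 12) - 172998) + 5992 = (4*12*(-9) - 172998) + 5992 = (-432 - 172998) + 5992 = -173430 + 5992 = -167438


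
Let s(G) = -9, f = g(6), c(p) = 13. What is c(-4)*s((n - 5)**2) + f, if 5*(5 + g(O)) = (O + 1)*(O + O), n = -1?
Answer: -526/5 ≈ -105.20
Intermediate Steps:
g(O) = -5 + 2*O*(1 + O)/5 (g(O) = -5 + ((O + 1)*(O + O))/5 = -5 + ((1 + O)*(2*O))/5 = -5 + (2*O*(1 + O))/5 = -5 + 2*O*(1 + O)/5)
f = 59/5 (f = -5 + (2/5)*6 + (2/5)*6**2 = -5 + 12/5 + (2/5)*36 = -5 + 12/5 + 72/5 = 59/5 ≈ 11.800)
c(-4)*s((n - 5)**2) + f = 13*(-9) + 59/5 = -117 + 59/5 = -526/5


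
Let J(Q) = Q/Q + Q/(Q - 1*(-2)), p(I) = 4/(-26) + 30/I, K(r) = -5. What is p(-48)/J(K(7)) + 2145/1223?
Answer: 1487451/1017536 ≈ 1.4618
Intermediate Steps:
p(I) = -2/13 + 30/I (p(I) = 4*(-1/26) + 30/I = -2/13 + 30/I)
J(Q) = 1 + Q/(2 + Q) (J(Q) = 1 + Q/(Q + 2) = 1 + Q/(2 + Q))
p(-48)/J(K(7)) + 2145/1223 = (-2/13 + 30/(-48))/((2*(1 - 5)/(2 - 5))) + 2145/1223 = (-2/13 + 30*(-1/48))/((2*(-4)/(-3))) + 2145*(1/1223) = (-2/13 - 5/8)/((2*(-⅓)*(-4))) + 2145/1223 = -81/(104*8/3) + 2145/1223 = -81/104*3/8 + 2145/1223 = -243/832 + 2145/1223 = 1487451/1017536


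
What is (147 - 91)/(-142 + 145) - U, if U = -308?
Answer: 980/3 ≈ 326.67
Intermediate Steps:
(147 - 91)/(-142 + 145) - U = (147 - 91)/(-142 + 145) - 1*(-308) = 56/3 + 308 = 980/3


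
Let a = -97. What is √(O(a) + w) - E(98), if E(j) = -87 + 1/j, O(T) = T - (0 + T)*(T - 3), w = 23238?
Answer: 8525/98 + √13441 ≈ 202.93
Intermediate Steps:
O(T) = T - T*(-3 + T)
√(O(a) + w) - E(98) = √(-97*(4 - 1*(-97)) + 23238) - (-87 + 1/98) = √(-97*(4 + 97) + 23238) - (-87 + 1/98) = √(-97*101 + 23238) - 1*(-8525/98) = √(-9797 + 23238) + 8525/98 = √13441 + 8525/98 = 8525/98 + √13441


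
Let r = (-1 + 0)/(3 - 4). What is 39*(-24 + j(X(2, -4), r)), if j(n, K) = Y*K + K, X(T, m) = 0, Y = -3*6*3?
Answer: -3003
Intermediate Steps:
Y = -54 (Y = -18*3 = -54)
r = 1 (r = -1/(-1) = -1*(-1) = 1)
j(n, K) = -53*K (j(n, K) = -54*K + K = -53*K)
39*(-24 + j(X(2, -4), r)) = 39*(-24 - 53*1) = 39*(-24 - 53) = 39*(-77) = -3003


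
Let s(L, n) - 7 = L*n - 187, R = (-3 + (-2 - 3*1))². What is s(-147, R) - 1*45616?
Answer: -55204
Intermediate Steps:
R = 64 (R = (-3 + (-2 - 3))² = (-3 - 5)² = (-8)² = 64)
s(L, n) = -180 + L*n (s(L, n) = 7 + (L*n - 187) = 7 + (-187 + L*n) = -180 + L*n)
s(-147, R) - 1*45616 = (-180 - 147*64) - 1*45616 = (-180 - 9408) - 45616 = -9588 - 45616 = -55204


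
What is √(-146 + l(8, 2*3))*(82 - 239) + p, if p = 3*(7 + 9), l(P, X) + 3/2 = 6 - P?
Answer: 48 - 157*I*√598/2 ≈ 48.0 - 1919.6*I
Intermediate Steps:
l(P, X) = 9/2 - P (l(P, X) = -3/2 + (6 - P) = 9/2 - P)
p = 48 (p = 3*16 = 48)
√(-146 + l(8, 2*3))*(82 - 239) + p = √(-146 + (9/2 - 1*8))*(82 - 239) + 48 = √(-146 + (9/2 - 8))*(-157) + 48 = √(-146 - 7/2)*(-157) + 48 = √(-299/2)*(-157) + 48 = (I*√598/2)*(-157) + 48 = -157*I*√598/2 + 48 = 48 - 157*I*√598/2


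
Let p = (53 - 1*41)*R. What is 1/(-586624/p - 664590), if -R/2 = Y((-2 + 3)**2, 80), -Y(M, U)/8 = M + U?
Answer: -243/161504536 ≈ -1.5046e-6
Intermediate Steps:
Y(M, U) = -8*M - 8*U (Y(M, U) = -8*(M + U) = -8*M - 8*U)
R = 1296 (R = -2*(-8*(-2 + 3)**2 - 8*80) = -2*(-8*1**2 - 640) = -2*(-8*1 - 640) = -2*(-8 - 640) = -2*(-648) = 1296)
p = 15552 (p = (53 - 1*41)*1296 = (53 - 41)*1296 = 12*1296 = 15552)
1/(-586624/p - 664590) = 1/(-586624/15552 - 664590) = 1/(-586624*1/15552 - 664590) = 1/(-9166/243 - 664590) = 1/(-161504536/243) = -243/161504536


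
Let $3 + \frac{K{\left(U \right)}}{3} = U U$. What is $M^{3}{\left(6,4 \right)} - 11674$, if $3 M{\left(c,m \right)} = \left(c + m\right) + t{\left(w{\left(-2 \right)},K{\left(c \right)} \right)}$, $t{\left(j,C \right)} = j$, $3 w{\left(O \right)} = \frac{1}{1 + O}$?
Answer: $- \frac{8485957}{729} \approx -11641.0$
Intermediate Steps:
$K{\left(U \right)} = -9 + 3 U^{2}$ ($K{\left(U \right)} = -9 + 3 U U = -9 + 3 U^{2}$)
$w{\left(O \right)} = \frac{1}{3 \left(1 + O\right)}$
$M{\left(c,m \right)} = - \frac{1}{9} + \frac{c}{3} + \frac{m}{3}$ ($M{\left(c,m \right)} = \frac{\left(c + m\right) + \frac{1}{3 \left(1 - 2\right)}}{3} = \frac{\left(c + m\right) + \frac{1}{3 \left(-1\right)}}{3} = \frac{\left(c + m\right) + \frac{1}{3} \left(-1\right)}{3} = \frac{\left(c + m\right) - \frac{1}{3}}{3} = \frac{- \frac{1}{3} + c + m}{3} = - \frac{1}{9} + \frac{c}{3} + \frac{m}{3}$)
$M^{3}{\left(6,4 \right)} - 11674 = \left(- \frac{1}{9} + \frac{1}{3} \cdot 6 + \frac{1}{3} \cdot 4\right)^{3} - 11674 = \left(- \frac{1}{9} + 2 + \frac{4}{3}\right)^{3} - 11674 = \left(\frac{29}{9}\right)^{3} - 11674 = \frac{24389}{729} - 11674 = - \frac{8485957}{729}$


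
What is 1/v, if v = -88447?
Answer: -1/88447 ≈ -1.1306e-5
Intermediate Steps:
1/v = 1/(-88447) = -1/88447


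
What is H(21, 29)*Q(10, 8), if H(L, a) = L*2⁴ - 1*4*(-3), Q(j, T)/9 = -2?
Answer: -6264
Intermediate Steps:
Q(j, T) = -18 (Q(j, T) = 9*(-2) = -18)
H(L, a) = 12 + 16*L (H(L, a) = L*16 - 4*(-3) = 16*L + 12 = 12 + 16*L)
H(21, 29)*Q(10, 8) = (12 + 16*21)*(-18) = (12 + 336)*(-18) = 348*(-18) = -6264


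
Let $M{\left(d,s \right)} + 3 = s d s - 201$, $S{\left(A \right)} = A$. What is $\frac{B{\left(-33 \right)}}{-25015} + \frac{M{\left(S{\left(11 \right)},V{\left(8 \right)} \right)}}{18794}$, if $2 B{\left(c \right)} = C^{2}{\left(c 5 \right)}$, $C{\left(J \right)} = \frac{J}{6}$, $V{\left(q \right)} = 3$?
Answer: $- \frac{7786445}{376105528} \approx -0.020703$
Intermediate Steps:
$C{\left(J \right)} = \frac{J}{6}$ ($C{\left(J \right)} = J \frac{1}{6} = \frac{J}{6}$)
$M{\left(d,s \right)} = -204 + d s^{2}$ ($M{\left(d,s \right)} = -3 + \left(s d s - 201\right) = -3 + \left(d s s - 201\right) = -3 + \left(d s^{2} - 201\right) = -3 + \left(-201 + d s^{2}\right) = -204 + d s^{2}$)
$B{\left(c \right)} = \frac{25 c^{2}}{72}$ ($B{\left(c \right)} = \frac{\left(\frac{c 5}{6}\right)^{2}}{2} = \frac{\left(\frac{5 c}{6}\right)^{2}}{2} = \frac{\frac{25}{36} c^{2}}{2} = \frac{25 c^{2}}{72}$)
$\frac{B{\left(-33 \right)}}{-25015} + \frac{M{\left(S{\left(11 \right)},V{\left(8 \right)} \right)}}{18794} = \frac{\frac{25}{72} \left(-33\right)^{2}}{-25015} + \frac{-204 + 11 \cdot 3^{2}}{18794} = \frac{25}{72} \cdot 1089 \left(- \frac{1}{25015}\right) + \left(-204 + 11 \cdot 9\right) \frac{1}{18794} = \frac{3025}{8} \left(- \frac{1}{25015}\right) + \left(-204 + 99\right) \frac{1}{18794} = - \frac{605}{40024} - \frac{105}{18794} = - \frac{7786445}{376105528}$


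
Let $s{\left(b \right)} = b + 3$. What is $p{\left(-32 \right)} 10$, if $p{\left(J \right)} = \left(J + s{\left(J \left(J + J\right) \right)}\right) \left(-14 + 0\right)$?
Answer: $-282660$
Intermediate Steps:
$s{\left(b \right)} = 3 + b$
$p{\left(J \right)} = -42 - 28 J^{2} - 14 J$ ($p{\left(J \right)} = \left(J + \left(3 + J \left(J + J\right)\right)\right) \left(-14 + 0\right) = \left(J + \left(3 + J 2 J\right)\right) \left(-14\right) = \left(J + \left(3 + 2 J^{2}\right)\right) \left(-14\right) = \left(3 + J + 2 J^{2}\right) \left(-14\right) = -42 - 28 J^{2} - 14 J$)
$p{\left(-32 \right)} 10 = \left(-42 - 28 \left(-32\right)^{2} - -448\right) 10 = \left(-42 - 28672 + 448\right) 10 = \left(-28266\right) 10 = -282660$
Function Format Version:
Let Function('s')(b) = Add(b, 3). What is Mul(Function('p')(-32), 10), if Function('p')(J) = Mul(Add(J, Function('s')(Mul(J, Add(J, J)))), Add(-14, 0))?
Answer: -282660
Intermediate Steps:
Function('s')(b) = Add(3, b)
Function('p')(J) = Add(-42, Mul(-28, Pow(J, 2)), Mul(-14, J)) (Function('p')(J) = Mul(Add(J, Add(3, Mul(J, Add(J, J)))), Add(-14, 0)) = Mul(Add(J, Add(3, Mul(J, Mul(2, J)))), -14) = Mul(Add(J, Add(3, Mul(2, Pow(J, 2)))), -14) = Mul(Add(3, J, Mul(2, Pow(J, 2))), -14) = Add(-42, Mul(-28, Pow(J, 2)), Mul(-14, J)))
Mul(Function('p')(-32), 10) = Mul(Add(-42, Mul(-28, Pow(-32, 2)), Mul(-14, -32)), 10) = Mul(Add(-42, Mul(-28, 1024), 448), 10) = Mul(Add(-42, -28672, 448), 10) = Mul(-28266, 10) = -282660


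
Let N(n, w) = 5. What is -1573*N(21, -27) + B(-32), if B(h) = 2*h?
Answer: -7929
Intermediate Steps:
-1573*N(21, -27) + B(-32) = -1573*5 + 2*(-32) = -7865 - 64 = -7929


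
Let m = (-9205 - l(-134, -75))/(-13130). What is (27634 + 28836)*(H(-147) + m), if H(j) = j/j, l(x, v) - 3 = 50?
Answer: 126425036/1313 ≈ 96287.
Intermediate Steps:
l(x, v) = 53 (l(x, v) = 3 + 50 = 53)
H(j) = 1
m = 4629/6565 (m = (-9205 - 1*53)/(-13130) = (-9205 - 53)*(-1/13130) = -9258*(-1/13130) = 4629/6565 ≈ 0.70510)
(27634 + 28836)*(H(-147) + m) = (27634 + 28836)*(1 + 4629/6565) = 56470*(11194/6565) = 126425036/1313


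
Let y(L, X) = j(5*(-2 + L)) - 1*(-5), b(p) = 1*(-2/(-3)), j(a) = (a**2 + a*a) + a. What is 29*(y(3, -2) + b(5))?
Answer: 5278/3 ≈ 1759.3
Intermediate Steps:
j(a) = a + 2*a**2 (j(a) = (a**2 + a**2) + a = 2*a**2 + a = a + 2*a**2)
b(p) = 2/3 (b(p) = 1*(-2*(-1/3)) = 1*(2/3) = 2/3)
y(L, X) = 5 + (-19 + 10*L)*(-10 + 5*L) (y(L, X) = (5*(-2 + L))*(1 + 2*(5*(-2 + L))) - 1*(-5) = (-10 + 5*L)*(1 + 2*(-10 + 5*L)) + 5 = (-10 + 5*L)*(1 + (-20 + 10*L)) + 5 = (-10 + 5*L)*(-19 + 10*L) + 5 = (-19 + 10*L)*(-10 + 5*L) + 5 = 5 + (-19 + 10*L)*(-10 + 5*L))
29*(y(3, -2) + b(5)) = 29*((195 - 195*3 + 50*3**2) + 2/3) = 29*((195 - 585 + 50*9) + 2/3) = 29*((195 - 585 + 450) + 2/3) = 29*(60 + 2/3) = 29*(182/3) = 5278/3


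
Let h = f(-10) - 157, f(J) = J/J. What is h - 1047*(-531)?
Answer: 555801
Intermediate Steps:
f(J) = 1
h = -156 (h = 1 - 157 = -156)
h - 1047*(-531) = -156 - 1047*(-531) = -156 + 555957 = 555801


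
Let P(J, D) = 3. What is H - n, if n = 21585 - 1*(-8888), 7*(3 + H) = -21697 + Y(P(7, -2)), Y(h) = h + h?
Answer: -235023/7 ≈ -33575.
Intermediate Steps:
Y(h) = 2*h
H = -21712/7 (H = -3 + (-21697 + 2*3)/7 = -3 + (-21697 + 6)/7 = -3 + (⅐)*(-21691) = -3 - 21691/7 = -21712/7 ≈ -3101.7)
n = 30473 (n = 21585 + 8888 = 30473)
H - n = -21712/7 - 1*30473 = -21712/7 - 30473 = -235023/7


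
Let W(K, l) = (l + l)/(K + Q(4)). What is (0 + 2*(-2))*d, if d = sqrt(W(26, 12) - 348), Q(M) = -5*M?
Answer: -8*I*sqrt(86) ≈ -74.189*I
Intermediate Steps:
W(K, l) = 2*l/(-20 + K) (W(K, l) = (l + l)/(K - 5*4) = (2*l)/(K - 20) = (2*l)/(-20 + K) = 2*l/(-20 + K))
d = 2*I*sqrt(86) (d = sqrt(2*12/(-20 + 26) - 348) = sqrt(2*12/6 - 348) = sqrt(2*12*(1/6) - 348) = sqrt(4 - 348) = sqrt(-344) = 2*I*sqrt(86) ≈ 18.547*I)
(0 + 2*(-2))*d = (0 + 2*(-2))*(2*I*sqrt(86)) = (0 - 4)*(2*I*sqrt(86)) = -8*I*sqrt(86)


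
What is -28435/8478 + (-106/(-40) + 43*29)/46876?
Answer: -13223245273/3974147280 ≈ -3.3273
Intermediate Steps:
-28435/8478 + (-106/(-40) + 43*29)/46876 = -28435*1/8478 + (-106*(-1/40) + 1247)*(1/46876) = -28435/8478 + (53/20 + 1247)*(1/46876) = -28435/8478 + (24993/20)*(1/46876) = -28435/8478 + 24993/937520 = -13223245273/3974147280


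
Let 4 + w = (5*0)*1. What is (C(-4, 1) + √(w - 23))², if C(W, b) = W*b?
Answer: (4 - 3*I*√3)² ≈ -11.0 - 41.569*I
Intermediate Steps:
w = -4 (w = -4 + (5*0)*1 = -4 + 0*1 = -4 + 0 = -4)
(C(-4, 1) + √(w - 23))² = (-4*1 + √(-4 - 23))² = (-4 + √(-27))² = (-4 + 3*I*√3)²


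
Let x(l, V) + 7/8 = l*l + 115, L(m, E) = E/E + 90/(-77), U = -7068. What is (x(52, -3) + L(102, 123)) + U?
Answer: -2618027/616 ≈ -4250.0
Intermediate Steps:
L(m, E) = -13/77 (L(m, E) = 1 + 90*(-1/77) = 1 - 90/77 = -13/77)
x(l, V) = 913/8 + l**2 (x(l, V) = -7/8 + (l*l + 115) = -7/8 + (l**2 + 115) = -7/8 + (115 + l**2) = 913/8 + l**2)
(x(52, -3) + L(102, 123)) + U = ((913/8 + 52**2) - 13/77) - 7068 = ((913/8 + 2704) - 13/77) - 7068 = (22545/8 - 13/77) - 7068 = 1735861/616 - 7068 = -2618027/616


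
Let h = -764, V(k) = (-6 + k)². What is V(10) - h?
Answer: 780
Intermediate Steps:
V(10) - h = (-6 + 10)² - 1*(-764) = 4² + 764 = 16 + 764 = 780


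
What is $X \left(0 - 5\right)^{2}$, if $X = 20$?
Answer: $500$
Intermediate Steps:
$X \left(0 - 5\right)^{2} = 20 \left(0 - 5\right)^{2} = 20 \left(-5\right)^{2} = 20 \cdot 25 = 500$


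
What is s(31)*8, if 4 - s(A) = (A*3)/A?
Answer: 8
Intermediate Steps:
s(A) = 1 (s(A) = 4 - A*3/A = 4 - 3*A/A = 4 - 1*3 = 4 - 3 = 1)
s(31)*8 = 1*8 = 8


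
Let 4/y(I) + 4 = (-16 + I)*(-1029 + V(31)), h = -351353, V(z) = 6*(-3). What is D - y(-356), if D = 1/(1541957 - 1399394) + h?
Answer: -4877257237691623/13881359310 ≈ -3.5135e+5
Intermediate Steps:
V(z) = -18
y(I) = 4/(16748 - 1047*I) (y(I) = 4/(-4 + (-16 + I)*(-1029 - 18)) = 4/(-4 + (-16 + I)*(-1047)) = 4/(-4 + (16752 - 1047*I)) = 4/(16748 - 1047*I))
D = -50089937738/142563 (D = 1/(1541957 - 1399394) - 351353 = 1/142563 - 351353 = -50089937738/142563 ≈ -3.5135e+5)
D - y(-356) = -50089937738/142563 - 4/(16748 - 1047*(-356)) = -50089937738/142563 - 4/(16748 + 372732) = -50089937738/142563 - 4/389480 = -50089937738/142563 - 1*1/97370 = -50089937738/142563 - 1/97370 = -4877257237691623/13881359310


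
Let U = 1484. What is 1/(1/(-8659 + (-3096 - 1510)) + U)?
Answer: 13265/19685259 ≈ 0.00067385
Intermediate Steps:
1/(1/(-8659 + (-3096 - 1510)) + U) = 1/(1/(-8659 + (-3096 - 1510)) + 1484) = 1/(1/(-8659 - 4606) + 1484) = 1/(1/(-13265) + 1484) = 1/(-1/13265 + 1484) = 1/(19685259/13265) = 13265/19685259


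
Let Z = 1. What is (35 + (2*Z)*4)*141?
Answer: 6063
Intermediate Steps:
(35 + (2*Z)*4)*141 = (35 + (2*1)*4)*141 = (35 + 2*4)*141 = (35 + 8)*141 = 43*141 = 6063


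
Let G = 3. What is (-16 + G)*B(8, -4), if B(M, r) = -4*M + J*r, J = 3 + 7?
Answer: 936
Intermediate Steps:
J = 10
B(M, r) = -4*M + 10*r
(-16 + G)*B(8, -4) = (-16 + 3)*(-4*8 + 10*(-4)) = -13*(-32 - 40) = -13*(-72) = 936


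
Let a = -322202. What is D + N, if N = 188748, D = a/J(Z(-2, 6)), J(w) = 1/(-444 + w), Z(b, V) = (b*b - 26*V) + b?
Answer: 192865544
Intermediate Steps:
Z(b, V) = b + b² - 26*V (Z(b, V) = (b² - 26*V) + b = b + b² - 26*V)
D = 192676796 (D = -322202/(1/(-444 + (-2 + (-2)² - 26*6))) = -322202/(1/(-444 + (-2 + 4 - 156))) = -322202/(1/(-444 - 154)) = -322202/(1/(-598)) = -322202/(-1/598) = -322202*(-598) = 192676796)
D + N = 192676796 + 188748 = 192865544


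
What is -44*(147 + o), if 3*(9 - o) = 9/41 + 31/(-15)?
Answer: -12714064/1845 ≈ -6891.1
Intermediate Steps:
o = 17741/1845 (o = 9 - (9/41 + 31/(-15))/3 = 9 - (9*(1/41) + 31*(-1/15))/3 = 9 - (9/41 - 31/15)/3 = 9 - ⅓*(-1136/615) = 9 + 1136/1845 = 17741/1845 ≈ 9.6157)
-44*(147 + o) = -44*(147 + 17741/1845) = -44*288956/1845 = -12714064/1845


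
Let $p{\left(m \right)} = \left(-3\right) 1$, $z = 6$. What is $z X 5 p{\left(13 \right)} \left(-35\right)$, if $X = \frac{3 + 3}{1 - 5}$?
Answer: $-4725$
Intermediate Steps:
$p{\left(m \right)} = -3$
$X = - \frac{3}{2}$ ($X = \frac{6}{-4} = 6 \left(- \frac{1}{4}\right) = - \frac{3}{2} \approx -1.5$)
$z X 5 p{\left(13 \right)} \left(-35\right) = 6 \left(- \frac{3}{2}\right) 5 \left(-3\right) \left(-35\right) = \left(-9\right) 5 \left(-3\right) \left(-35\right) = \left(-45\right) \left(-3\right) \left(-35\right) = 135 \left(-35\right) = -4725$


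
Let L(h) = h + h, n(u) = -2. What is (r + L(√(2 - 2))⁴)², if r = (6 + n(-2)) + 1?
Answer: 25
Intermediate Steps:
L(h) = 2*h
r = 5 (r = (6 - 2) + 1 = 4 + 1 = 5)
(r + L(√(2 - 2))⁴)² = (5 + (2*√(2 - 2))⁴)² = (5 + (2*√0)⁴)² = (5 + (2*0)⁴)² = (5 + 0⁴)² = (5 + 0)² = 5² = 25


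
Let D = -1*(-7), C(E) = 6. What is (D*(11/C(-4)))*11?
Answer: 847/6 ≈ 141.17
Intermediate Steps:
D = 7
(D*(11/C(-4)))*11 = (7*(11/6))*11 = (77/6)*11 = 847/6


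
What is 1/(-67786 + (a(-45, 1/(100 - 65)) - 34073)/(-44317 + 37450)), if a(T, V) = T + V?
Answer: -26705/1810092449 ≈ -1.4753e-5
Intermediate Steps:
1/(-67786 + (a(-45, 1/(100 - 65)) - 34073)/(-44317 + 37450)) = 1/(-67786 + ((-45 + 1/(100 - 65)) - 34073)/(-44317 + 37450)) = 1/(-67786 + ((-45 + 1/35) - 34073)/(-6867)) = 1/(-67786 + ((-45 + 1/35) - 34073)*(-1/6867)) = 1/(-67786 + (-1574/35 - 34073)*(-1/6867)) = 1/(-67786 - 1194129/35*(-1/6867)) = 1/(-67786 + 132681/26705) = 1/(-1810092449/26705) = -26705/1810092449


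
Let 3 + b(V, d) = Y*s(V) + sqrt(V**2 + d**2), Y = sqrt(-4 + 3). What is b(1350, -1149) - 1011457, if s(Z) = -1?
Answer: -1011460 - I + 3*sqrt(349189) ≈ -1.0097e+6 - 1.0*I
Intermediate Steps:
Y = I (Y = sqrt(-1) = I ≈ 1.0*I)
b(V, d) = -3 + sqrt(V**2 + d**2) - I (b(V, d) = -3 + (I*(-1) + sqrt(V**2 + d**2)) = -3 + (-I + sqrt(V**2 + d**2)) = -3 + (sqrt(V**2 + d**2) - I) = -3 + sqrt(V**2 + d**2) - I)
b(1350, -1149) - 1011457 = (-3 + sqrt(1350**2 + (-1149)**2) - I) - 1011457 = (-3 + sqrt(1822500 + 1320201) - I) - 1011457 = (-3 + sqrt(3142701) - I) - 1011457 = (-3 + 3*sqrt(349189) - I) - 1011457 = (-3 - I + 3*sqrt(349189)) - 1011457 = -1011460 - I + 3*sqrt(349189)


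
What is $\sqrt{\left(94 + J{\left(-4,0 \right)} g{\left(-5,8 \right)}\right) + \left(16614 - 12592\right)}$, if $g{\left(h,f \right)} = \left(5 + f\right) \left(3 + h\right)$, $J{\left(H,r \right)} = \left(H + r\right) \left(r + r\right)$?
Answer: $14 \sqrt{21} \approx 64.156$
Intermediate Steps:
$J{\left(H,r \right)} = 2 r \left(H + r\right)$ ($J{\left(H,r \right)} = \left(H + r\right) 2 r = 2 r \left(H + r\right)$)
$g{\left(h,f \right)} = \left(3 + h\right) \left(5 + f\right)$
$\sqrt{\left(94 + J{\left(-4,0 \right)} g{\left(-5,8 \right)}\right) + \left(16614 - 12592\right)} = \sqrt{\left(94 + 2 \cdot 0 \left(-4 + 0\right) \left(15 + 3 \cdot 8 + 5 \left(-5\right) + 8 \left(-5\right)\right)\right) + \left(16614 - 12592\right)} = \sqrt{\left(94 + 2 \cdot 0 \left(-4\right) \left(15 + 24 - 25 - 40\right)\right) + \left(16614 - 12592\right)} = \sqrt{\left(94 + 0 \left(-26\right)\right) + 4022} = \sqrt{\left(94 + 0\right) + 4022} = \sqrt{94 + 4022} = \sqrt{4116} = 14 \sqrt{21}$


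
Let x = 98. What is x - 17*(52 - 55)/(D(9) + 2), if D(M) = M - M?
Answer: 247/2 ≈ 123.50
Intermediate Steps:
D(M) = 0
x - 17*(52 - 55)/(D(9) + 2) = 98 - 17*(52 - 55)/(0 + 2) = 98 - (-51)/2 = 98 - 17*(-3/2) = 98 + 51/2 = 247/2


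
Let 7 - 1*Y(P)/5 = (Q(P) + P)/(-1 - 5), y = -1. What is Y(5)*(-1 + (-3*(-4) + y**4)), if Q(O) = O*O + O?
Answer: 770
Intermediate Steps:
Q(O) = O + O**2 (Q(O) = O**2 + O = O + O**2)
Y(P) = 35 + 5*P/6 + 5*P*(1 + P)/6 (Y(P) = 35 - 5*(P*(1 + P) + P)/(-1 - 5) = 35 - 5*(P + P*(1 + P))/(-6) = 35 - 5*(P + P*(1 + P))*(-1)/6 = 35 - 5*(-P/6 - P*(1 + P)/6) = 35 + (5*P/6 + 5*P*(1 + P)/6) = 35 + 5*P/6 + 5*P*(1 + P)/6)
Y(5)*(-1 + (-3*(-4) + y**4)) = (35 + (5/3)*5 + (5/6)*5**2)*(-1 + (-3*(-4) + (-1)**4)) = (35 + 25/3 + (5/6)*25)*(-1 + (12 + 1)) = (35 + 25/3 + 125/6)*(-1 + 13) = (385/6)*12 = 770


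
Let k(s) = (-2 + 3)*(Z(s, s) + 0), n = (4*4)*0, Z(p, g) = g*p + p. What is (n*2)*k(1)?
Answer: 0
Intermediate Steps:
Z(p, g) = p + g*p
n = 0 (n = 16*0 = 0)
k(s) = s*(1 + s) (k(s) = (-2 + 3)*(s*(1 + s) + 0) = 1*(s*(1 + s)) = s*(1 + s))
(n*2)*k(1) = (0*2)*(1*(1 + 1)) = 0*(1*2) = 0*2 = 0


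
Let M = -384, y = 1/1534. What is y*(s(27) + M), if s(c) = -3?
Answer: -387/1534 ≈ -0.25228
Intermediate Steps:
y = 1/1534 ≈ 0.00065189
y*(s(27) + M) = (-3 - 384)/1534 = (1/1534)*(-387) = -387/1534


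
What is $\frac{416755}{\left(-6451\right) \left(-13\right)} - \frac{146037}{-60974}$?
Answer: $\frac{37658320301}{5113462562} \approx 7.3645$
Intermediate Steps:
$\frac{416755}{\left(-6451\right) \left(-13\right)} - \frac{146037}{-60974} = \frac{416755}{83863} - - \frac{146037}{60974} = 416755 \cdot \frac{1}{83863} + \frac{146037}{60974} = \frac{416755}{83863} + \frac{146037}{60974} = \frac{37658320301}{5113462562}$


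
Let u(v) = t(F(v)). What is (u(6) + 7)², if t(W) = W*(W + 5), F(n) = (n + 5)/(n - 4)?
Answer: 67081/16 ≈ 4192.6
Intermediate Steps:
F(n) = (5 + n)/(-4 + n)
t(W) = W*(5 + W)
u(v) = (5 + v)*(5 + (5 + v)/(-4 + v))/(-4 + v) (u(v) = ((5 + v)/(-4 + v))*(5 + (5 + v)/(-4 + v)) = (5 + v)*(5 + (5 + v)/(-4 + v))/(-4 + v))
(u(6) + 7)² = (3*(-5 + 2*6)*(5 + 6)/(-4 + 6)² + 7)² = (3*(-5 + 12)*11/2² + 7)² = (3*(¼)*7*11 + 7)² = (231/4 + 7)² = (259/4)² = 67081/16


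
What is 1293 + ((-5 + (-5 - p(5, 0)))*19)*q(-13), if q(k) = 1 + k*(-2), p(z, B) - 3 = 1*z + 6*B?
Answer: -7941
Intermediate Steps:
p(z, B) = 3 + z + 6*B (p(z, B) = 3 + (1*z + 6*B) = 3 + (z + 6*B) = 3 + z + 6*B)
q(k) = 1 - 2*k
1293 + ((-5 + (-5 - p(5, 0)))*19)*q(-13) = 1293 + ((-5 + (-5 - (3 + 5 + 6*0)))*19)*(1 - 2*(-13)) = 1293 + ((-5 + (-5 - (3 + 5 + 0)))*19)*(1 + 26) = 1293 + ((-5 + (-5 - 1*8))*19)*27 = 1293 + ((-5 + (-5 - 8))*19)*27 = 1293 + ((-5 - 13)*19)*27 = 1293 - 18*19*27 = 1293 - 342*27 = 1293 - 9234 = -7941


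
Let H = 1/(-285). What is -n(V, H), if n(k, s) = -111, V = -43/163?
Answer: 111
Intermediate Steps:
H = -1/285 ≈ -0.0035088
V = -43/163 (V = -43*1/163 = -43/163 ≈ -0.26380)
-n(V, H) = -1*(-111) = 111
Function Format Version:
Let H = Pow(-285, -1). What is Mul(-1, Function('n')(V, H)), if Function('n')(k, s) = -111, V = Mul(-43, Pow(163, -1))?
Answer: 111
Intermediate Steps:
H = Rational(-1, 285) ≈ -0.0035088
V = Rational(-43, 163) (V = Mul(-43, Rational(1, 163)) = Rational(-43, 163) ≈ -0.26380)
Mul(-1, Function('n')(V, H)) = Mul(-1, -111) = 111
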